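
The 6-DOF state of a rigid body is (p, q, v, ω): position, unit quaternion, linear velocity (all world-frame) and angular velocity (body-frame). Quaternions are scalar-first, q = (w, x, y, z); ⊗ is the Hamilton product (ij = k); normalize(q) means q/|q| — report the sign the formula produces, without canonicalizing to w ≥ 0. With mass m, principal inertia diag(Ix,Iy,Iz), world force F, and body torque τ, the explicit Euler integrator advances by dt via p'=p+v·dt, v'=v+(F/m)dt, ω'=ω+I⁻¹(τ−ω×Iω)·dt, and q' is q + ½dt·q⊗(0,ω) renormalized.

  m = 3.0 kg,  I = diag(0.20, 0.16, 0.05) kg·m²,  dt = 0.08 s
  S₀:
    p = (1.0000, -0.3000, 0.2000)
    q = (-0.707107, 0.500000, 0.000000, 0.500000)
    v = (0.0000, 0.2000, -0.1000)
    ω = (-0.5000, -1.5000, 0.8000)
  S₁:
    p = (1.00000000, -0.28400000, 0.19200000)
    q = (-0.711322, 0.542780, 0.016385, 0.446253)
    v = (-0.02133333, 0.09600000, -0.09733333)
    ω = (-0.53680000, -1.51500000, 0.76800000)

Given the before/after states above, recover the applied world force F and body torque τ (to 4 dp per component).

v₁ − v₀ = (-0.02133333, -0.10400000, 0.00266667)
applied force F = (-0.8000, -3.9000, 0.1000)
rate change Δω = (-0.03680000, -0.01500000, -0.03200000)
gyro term ω₀×Iω₀ = (0.1320, -0.0600, -0.0300)
I·α + gyro = (0.0400, -0.0900, -0.0500)

F = (-0.8000, -3.9000, 0.1000)
τ = (0.0400, -0.0900, -0.0500)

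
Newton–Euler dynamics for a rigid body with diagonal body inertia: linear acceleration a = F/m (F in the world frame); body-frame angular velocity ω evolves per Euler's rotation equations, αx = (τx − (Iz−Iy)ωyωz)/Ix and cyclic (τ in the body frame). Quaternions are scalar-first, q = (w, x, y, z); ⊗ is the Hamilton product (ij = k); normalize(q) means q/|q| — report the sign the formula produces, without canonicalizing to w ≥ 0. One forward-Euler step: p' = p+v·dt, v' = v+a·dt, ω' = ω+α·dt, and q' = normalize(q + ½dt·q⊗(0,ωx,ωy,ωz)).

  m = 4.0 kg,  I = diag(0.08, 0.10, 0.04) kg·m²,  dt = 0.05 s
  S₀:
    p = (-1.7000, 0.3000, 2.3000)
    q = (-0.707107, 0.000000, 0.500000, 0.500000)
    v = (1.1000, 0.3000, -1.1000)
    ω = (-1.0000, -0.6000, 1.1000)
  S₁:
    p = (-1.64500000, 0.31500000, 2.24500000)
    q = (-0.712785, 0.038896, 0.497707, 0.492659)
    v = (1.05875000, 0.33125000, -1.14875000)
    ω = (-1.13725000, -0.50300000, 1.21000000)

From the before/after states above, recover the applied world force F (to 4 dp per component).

F = (-3.3000, 2.5000, -3.9000)

velocity change Δv = (-0.04125000, 0.03125000, -0.04875000)
F = m·Δv/dt = (-3.3000, 2.5000, -3.9000)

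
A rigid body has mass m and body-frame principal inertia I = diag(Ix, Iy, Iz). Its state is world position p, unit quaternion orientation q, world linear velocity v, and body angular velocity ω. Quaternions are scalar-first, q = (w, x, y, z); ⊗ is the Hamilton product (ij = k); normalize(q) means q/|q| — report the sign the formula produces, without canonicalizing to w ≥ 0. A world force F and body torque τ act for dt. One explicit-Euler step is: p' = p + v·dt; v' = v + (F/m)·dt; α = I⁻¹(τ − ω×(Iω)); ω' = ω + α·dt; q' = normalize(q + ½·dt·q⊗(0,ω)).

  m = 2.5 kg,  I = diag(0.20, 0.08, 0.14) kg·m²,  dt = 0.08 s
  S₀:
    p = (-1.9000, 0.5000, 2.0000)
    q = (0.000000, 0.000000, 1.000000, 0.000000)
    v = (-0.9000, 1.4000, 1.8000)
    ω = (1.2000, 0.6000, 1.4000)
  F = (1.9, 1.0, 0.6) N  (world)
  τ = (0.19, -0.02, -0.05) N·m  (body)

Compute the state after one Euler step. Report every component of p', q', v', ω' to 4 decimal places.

linear accel F/m = (0.7600, 0.4000, 0.2400)
new position p' = (-1.9720, 0.6120, 2.1440)
new velocity v' = (-0.8392, 1.4320, 1.8192)
precession coupling ω×(Iω) = (0.0504, 0.1008, -0.0864)
α = I⁻¹(τ − ω×Iω) = (0.6980, -1.5100, 0.2600)
ω + α·dt = (1.2558, 0.4792, 1.4208)
q⊗(0,ω) = (-0.6000000, 1.4000000, 0.0000000, -1.2000000)
q' = normalize(q + ½dt·q⊗(0,ω)) = (-0.0239, 0.0558, 0.9970, -0.0479)

p' = (-1.9720, 0.6120, 2.1440)
q' = (-0.0239, 0.0558, 0.9970, -0.0479)
v' = (-0.8392, 1.4320, 1.8192)
ω' = (1.2558, 0.4792, 1.4208)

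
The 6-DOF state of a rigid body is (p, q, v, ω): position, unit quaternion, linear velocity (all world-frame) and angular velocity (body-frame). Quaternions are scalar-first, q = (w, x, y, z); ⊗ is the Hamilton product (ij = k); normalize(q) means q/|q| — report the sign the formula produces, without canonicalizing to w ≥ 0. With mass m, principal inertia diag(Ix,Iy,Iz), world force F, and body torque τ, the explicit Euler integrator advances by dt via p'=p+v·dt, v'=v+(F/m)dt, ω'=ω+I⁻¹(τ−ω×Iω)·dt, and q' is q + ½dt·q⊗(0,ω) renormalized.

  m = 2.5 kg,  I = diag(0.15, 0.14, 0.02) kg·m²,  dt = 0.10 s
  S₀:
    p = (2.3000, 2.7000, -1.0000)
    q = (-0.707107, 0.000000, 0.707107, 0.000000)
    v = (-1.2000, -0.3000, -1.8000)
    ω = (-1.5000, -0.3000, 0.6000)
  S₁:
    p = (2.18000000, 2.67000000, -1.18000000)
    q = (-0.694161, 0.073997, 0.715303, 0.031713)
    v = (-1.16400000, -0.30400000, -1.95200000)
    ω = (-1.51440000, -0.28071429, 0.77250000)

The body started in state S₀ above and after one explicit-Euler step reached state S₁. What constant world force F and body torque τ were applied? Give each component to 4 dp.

rate change Δω = (-0.01440000, 0.01928571, 0.17250000)
precession coupling = (0.0216, -0.1170, -0.0045)
applied torque τ = (0.0000, -0.0900, 0.0300)
Δv = v₁−v₀ = (0.03600000, -0.00400000, -0.15200000)
m·(v₁−v₀)/dt = (0.9000, -0.1000, -3.8000)

F = (0.9000, -0.1000, -3.8000)
τ = (0.0000, -0.0900, 0.0300)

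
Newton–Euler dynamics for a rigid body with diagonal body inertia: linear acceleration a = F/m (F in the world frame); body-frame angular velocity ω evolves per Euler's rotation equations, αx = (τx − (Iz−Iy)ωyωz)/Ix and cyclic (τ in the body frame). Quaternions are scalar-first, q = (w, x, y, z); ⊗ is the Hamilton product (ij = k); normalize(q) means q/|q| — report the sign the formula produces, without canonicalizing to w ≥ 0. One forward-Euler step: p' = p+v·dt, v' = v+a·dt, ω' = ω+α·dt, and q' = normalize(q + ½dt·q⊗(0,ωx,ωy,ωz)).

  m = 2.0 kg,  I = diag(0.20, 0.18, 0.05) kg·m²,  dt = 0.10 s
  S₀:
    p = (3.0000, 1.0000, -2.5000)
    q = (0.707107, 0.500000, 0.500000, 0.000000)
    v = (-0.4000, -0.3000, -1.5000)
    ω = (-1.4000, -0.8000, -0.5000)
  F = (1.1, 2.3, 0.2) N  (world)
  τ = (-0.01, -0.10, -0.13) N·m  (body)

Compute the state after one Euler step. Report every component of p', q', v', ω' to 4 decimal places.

p' = (2.9600, 0.9700, -2.6500)
q' = (0.7594, 0.4365, 0.4825, -0.0027)
v' = (-0.3450, -0.1850, -1.4900)
ω' = (-1.3790, -0.9139, -0.7152)

gyro term ω×Iω = (-0.0520, 0.1050, -0.0224)
angular accel α = (0.2100, -1.1389, -2.1520)
new body rate ω' = (-1.3790, -0.9139, -0.7152)
Hamilton product q⊗(0,ω) = (1.1000000, -1.2399498, -0.3156856, -0.0535535)
updated quaternion q' = (0.7594, 0.4365, 0.4825, -0.0027)
a = F/m = (0.5500, 1.1500, 0.1000)
p' = p + v·dt = (2.9600, 0.9700, -2.6500)
new velocity v' = (-0.3450, -0.1850, -1.4900)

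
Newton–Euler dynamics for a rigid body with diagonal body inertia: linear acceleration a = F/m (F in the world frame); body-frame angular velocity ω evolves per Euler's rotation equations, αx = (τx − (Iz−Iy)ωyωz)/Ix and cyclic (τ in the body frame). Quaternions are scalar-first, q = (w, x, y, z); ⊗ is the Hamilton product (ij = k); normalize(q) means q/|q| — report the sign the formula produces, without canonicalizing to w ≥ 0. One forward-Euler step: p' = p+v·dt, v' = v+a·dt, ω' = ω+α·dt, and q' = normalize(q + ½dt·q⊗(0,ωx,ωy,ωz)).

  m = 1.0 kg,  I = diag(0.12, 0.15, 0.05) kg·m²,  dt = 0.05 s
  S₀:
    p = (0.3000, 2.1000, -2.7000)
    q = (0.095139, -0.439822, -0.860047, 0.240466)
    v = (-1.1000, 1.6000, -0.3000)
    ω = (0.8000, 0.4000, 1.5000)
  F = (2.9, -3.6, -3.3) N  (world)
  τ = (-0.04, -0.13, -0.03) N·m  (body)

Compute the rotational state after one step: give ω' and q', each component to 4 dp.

(τ − ω×Iω)/I = (0.1667, -1.4267, -0.7920)
ω + α·dt = (0.8083, 0.3287, 1.4604)
Hamilton product q⊗(0,ω) = (0.3351774, -1.3101457, 0.8901614, 0.6548173)
updated quaternion q' = (0.1034, -0.4721, -0.8370, 0.2566)

ω' = (0.8083, 0.3287, 1.4604)
q' = (0.1034, -0.4721, -0.8370, 0.2566)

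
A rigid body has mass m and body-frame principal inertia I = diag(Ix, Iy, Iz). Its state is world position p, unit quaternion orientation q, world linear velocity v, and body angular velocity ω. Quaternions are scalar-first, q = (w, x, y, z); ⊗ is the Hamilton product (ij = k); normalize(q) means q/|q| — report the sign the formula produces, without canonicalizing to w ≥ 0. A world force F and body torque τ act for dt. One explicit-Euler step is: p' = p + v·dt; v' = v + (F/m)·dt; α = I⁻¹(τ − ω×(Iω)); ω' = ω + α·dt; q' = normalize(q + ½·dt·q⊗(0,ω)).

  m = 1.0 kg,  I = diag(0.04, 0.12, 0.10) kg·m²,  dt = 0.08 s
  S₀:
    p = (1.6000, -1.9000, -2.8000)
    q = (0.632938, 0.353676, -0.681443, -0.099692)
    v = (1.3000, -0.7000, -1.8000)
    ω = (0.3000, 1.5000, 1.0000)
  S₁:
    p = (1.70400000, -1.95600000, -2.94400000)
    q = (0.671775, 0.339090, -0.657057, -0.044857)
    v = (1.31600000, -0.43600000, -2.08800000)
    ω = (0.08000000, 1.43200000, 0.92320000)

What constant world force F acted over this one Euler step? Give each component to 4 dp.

F = (0.2000, 3.3000, -3.6000)

velocity change Δv = (0.01600000, 0.26400000, -0.28800000)
applied force F = (0.2000, 3.3000, -3.6000)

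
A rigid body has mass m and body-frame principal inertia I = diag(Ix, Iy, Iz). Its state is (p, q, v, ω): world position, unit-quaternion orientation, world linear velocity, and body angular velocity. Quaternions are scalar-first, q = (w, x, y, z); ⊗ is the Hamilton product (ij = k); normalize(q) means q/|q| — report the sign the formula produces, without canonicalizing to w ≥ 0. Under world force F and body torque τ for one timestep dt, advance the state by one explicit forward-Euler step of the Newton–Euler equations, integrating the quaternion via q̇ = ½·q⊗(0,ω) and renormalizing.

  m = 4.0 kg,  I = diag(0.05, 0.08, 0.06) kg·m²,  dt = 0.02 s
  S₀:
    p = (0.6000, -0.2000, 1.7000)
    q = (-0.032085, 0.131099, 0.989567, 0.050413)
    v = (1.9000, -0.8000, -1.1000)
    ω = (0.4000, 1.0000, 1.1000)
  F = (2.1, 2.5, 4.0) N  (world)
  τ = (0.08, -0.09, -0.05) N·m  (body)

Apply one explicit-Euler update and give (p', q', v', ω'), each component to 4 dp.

p' = (0.6380, -0.2160, 1.6780)
q' = (-0.0431, 0.1413, 0.9879, 0.0474)
v' = (1.9105, -0.7875, -1.0800)
ω' = (0.4408, 0.9786, 1.0793)

α = I⁻¹(τ − ω×Iω) = (2.0400, -1.0700, -1.0333)
ω' = ω + α·dt = (0.4408, 0.9786, 1.0793)
2q̇ = q⊗(0,ω) = (-1.0974609, 1.0252767, -0.1561287, -0.3000213)
q' = normalize(q + ½dt·q⊗(0,ω)) = (-0.0431, 0.1413, 0.9879, 0.0474)
new position p' = (0.6380, -0.2160, 1.6780)
v' = v + a·dt = (1.9105, -0.7875, -1.0800)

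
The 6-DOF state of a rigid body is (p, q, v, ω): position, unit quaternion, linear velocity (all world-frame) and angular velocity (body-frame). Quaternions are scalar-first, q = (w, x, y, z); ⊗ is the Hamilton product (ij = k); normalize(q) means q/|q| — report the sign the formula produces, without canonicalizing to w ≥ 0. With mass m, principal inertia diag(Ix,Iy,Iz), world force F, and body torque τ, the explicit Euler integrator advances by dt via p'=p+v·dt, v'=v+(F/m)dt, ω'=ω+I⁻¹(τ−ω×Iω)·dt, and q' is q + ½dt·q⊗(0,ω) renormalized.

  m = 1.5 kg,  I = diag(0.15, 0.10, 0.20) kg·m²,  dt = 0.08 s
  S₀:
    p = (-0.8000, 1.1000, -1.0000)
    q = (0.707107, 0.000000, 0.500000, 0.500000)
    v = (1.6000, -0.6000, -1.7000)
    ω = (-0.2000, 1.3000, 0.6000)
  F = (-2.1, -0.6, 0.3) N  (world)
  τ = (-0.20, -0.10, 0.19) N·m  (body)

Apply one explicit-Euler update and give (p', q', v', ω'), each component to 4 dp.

p' = (-0.6720, 1.0520, -1.1360)
q' = (0.6680, -0.0196, 0.5319, 0.5201)
v' = (1.4880, -0.6320, -1.6840)
ω' = (-0.3483, 1.2152, 0.6708)

new position p' = (-0.6720, 1.0520, -1.1360)
v' = v + a·dt = (1.4880, -0.6320, -1.6840)
ω×(Iω) gyroscopic = (0.0780, 0.0060, 0.0130)
α = I⁻¹(τ − ω×Iω) = (-1.8533, -1.0600, 0.8850)
ω + α·dt = (-0.3483, 1.2152, 0.6708)
Hamilton product q⊗(0,ω) = (-0.9500000, -0.4914214, 0.8192391, 0.5242642)
q + ½dt·q⊗(0,ω), renormalized = (0.6680, -0.0196, 0.5319, 0.5201)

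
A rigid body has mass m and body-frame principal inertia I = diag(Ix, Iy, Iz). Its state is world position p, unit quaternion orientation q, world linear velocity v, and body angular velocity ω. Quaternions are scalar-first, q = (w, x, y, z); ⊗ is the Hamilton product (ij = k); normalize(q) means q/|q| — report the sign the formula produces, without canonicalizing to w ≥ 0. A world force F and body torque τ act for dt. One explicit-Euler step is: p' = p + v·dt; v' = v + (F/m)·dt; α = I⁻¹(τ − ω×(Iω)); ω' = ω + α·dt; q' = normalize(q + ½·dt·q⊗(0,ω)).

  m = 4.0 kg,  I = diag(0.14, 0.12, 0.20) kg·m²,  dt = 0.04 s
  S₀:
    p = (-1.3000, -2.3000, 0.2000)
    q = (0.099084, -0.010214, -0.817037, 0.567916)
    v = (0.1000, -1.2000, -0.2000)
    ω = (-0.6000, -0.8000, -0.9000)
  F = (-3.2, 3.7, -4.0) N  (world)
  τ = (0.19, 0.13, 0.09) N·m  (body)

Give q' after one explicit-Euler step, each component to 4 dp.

q⊗(0,ω) = (-0.1486336, 1.1302157, -0.4292094, -0.5712266)
updated quaternion q' = (0.0961, 0.0124, -0.8253, 0.5563)

q' = (0.0961, 0.0124, -0.8253, 0.5563)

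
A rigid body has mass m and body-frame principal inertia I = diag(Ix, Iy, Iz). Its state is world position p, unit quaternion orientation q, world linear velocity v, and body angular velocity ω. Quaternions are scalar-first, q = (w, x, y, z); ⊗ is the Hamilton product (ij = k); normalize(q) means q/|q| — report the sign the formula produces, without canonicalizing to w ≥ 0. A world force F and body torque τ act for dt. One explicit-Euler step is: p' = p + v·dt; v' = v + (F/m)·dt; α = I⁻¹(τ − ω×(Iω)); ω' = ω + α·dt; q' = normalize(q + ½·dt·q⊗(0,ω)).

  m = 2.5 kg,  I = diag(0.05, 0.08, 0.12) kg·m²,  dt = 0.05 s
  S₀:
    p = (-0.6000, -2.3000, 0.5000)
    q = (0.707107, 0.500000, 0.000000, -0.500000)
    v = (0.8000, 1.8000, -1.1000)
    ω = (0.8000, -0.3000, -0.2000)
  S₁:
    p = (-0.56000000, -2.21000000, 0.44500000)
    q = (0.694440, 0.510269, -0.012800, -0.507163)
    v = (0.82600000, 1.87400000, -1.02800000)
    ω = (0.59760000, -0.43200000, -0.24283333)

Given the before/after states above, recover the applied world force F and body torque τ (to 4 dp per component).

F = (1.3000, 3.7000, 3.6000)
τ = (-0.2000, -0.2000, -0.1100)

rate change Δω = (-0.20240000, -0.13200000, -0.04283333)
precession coupling = (0.0024, 0.0112, -0.0072)
τ = I·(Δω/dt) + ω₀×(Iω₀) = (-0.2000, -0.2000, -0.1100)
v₁ − v₀ = (0.02600000, 0.07400000, 0.07200000)
applied force F = (1.3000, 3.7000, 3.6000)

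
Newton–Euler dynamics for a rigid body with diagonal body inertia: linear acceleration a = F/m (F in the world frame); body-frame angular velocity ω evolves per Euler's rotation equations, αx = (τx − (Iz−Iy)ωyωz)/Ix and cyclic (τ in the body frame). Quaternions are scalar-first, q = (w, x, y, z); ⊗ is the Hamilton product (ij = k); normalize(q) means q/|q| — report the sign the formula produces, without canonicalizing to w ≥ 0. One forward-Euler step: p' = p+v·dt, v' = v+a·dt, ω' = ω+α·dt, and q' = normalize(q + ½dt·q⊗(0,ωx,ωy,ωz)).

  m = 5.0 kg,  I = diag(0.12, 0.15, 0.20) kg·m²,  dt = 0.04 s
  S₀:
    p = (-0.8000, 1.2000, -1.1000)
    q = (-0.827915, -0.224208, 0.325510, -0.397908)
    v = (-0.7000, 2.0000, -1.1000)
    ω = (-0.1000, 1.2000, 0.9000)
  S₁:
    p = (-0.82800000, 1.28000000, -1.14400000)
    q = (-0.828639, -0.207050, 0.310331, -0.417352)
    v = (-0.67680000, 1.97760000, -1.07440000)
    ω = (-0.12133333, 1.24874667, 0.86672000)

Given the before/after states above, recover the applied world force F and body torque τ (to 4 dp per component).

F = (2.9000, -2.8000, 3.2000)
τ = (-0.0100, 0.1900, -0.1700)

velocity change Δv = (0.02320000, -0.02240000, 0.02560000)
m·(v₁−v₀)/dt = (2.9000, -2.8000, 3.2000)
ω₁ − ω₀ = (-0.02133333, 0.04874667, -0.03328000)
precession coupling = (0.0540, 0.0072, -0.0036)
τ = I·(Δω/dt) + ω₀×(Iω₀) = (-0.0100, 0.1900, -0.1700)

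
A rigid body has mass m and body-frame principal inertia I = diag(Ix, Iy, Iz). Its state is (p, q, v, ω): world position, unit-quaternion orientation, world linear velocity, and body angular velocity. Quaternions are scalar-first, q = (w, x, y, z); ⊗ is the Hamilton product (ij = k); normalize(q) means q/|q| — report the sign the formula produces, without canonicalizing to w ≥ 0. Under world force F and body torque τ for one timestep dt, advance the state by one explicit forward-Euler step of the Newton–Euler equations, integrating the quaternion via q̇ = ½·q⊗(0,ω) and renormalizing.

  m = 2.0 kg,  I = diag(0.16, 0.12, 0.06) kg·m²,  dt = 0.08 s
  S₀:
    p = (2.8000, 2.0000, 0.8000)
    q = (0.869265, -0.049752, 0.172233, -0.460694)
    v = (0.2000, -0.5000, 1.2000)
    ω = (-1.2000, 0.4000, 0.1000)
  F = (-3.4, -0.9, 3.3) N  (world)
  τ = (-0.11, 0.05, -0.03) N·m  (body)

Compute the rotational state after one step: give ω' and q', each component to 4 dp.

ω' = (-1.2538, 0.4413, 0.0344)
q' = (0.8649, -0.0833, 0.2082, -0.4492)

precession coupling ω×(Iω) = (-0.0024, -0.0120, 0.0192)
(τ − ω×Iω)/I = (-0.6725, 0.5167, -0.8200)
ω' = ω + α·dt = (-1.2538, 0.4413, 0.0344)
q⊗(0,ω) = (-0.0825262, -0.8416171, 0.9055140, 0.2737053)
q + ½dt·q⊗(0,ω), renormalized = (0.8649, -0.0833, 0.2082, -0.4492)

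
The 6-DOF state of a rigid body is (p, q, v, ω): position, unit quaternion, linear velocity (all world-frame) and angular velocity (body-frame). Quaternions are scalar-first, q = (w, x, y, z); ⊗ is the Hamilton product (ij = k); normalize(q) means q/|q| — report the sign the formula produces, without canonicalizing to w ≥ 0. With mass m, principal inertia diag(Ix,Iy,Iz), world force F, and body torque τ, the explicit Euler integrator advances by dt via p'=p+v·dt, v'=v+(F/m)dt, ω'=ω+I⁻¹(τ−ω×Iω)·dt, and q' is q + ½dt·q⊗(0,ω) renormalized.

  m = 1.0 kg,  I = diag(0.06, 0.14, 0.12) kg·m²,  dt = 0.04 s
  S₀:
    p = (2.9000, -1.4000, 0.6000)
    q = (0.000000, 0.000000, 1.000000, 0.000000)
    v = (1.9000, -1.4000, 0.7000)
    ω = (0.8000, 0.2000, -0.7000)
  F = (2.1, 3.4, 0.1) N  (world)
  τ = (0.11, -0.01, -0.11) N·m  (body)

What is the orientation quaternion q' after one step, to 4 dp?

q' = (-0.0040, -0.0140, 0.9998, -0.0160)

Hamilton product q⊗(0,ω) = (-0.2000000, -0.7000000, 0.0000000, -0.8000000)
q' = normalize(q + ½dt·q⊗(0,ω)) = (-0.0040, -0.0140, 0.9998, -0.0160)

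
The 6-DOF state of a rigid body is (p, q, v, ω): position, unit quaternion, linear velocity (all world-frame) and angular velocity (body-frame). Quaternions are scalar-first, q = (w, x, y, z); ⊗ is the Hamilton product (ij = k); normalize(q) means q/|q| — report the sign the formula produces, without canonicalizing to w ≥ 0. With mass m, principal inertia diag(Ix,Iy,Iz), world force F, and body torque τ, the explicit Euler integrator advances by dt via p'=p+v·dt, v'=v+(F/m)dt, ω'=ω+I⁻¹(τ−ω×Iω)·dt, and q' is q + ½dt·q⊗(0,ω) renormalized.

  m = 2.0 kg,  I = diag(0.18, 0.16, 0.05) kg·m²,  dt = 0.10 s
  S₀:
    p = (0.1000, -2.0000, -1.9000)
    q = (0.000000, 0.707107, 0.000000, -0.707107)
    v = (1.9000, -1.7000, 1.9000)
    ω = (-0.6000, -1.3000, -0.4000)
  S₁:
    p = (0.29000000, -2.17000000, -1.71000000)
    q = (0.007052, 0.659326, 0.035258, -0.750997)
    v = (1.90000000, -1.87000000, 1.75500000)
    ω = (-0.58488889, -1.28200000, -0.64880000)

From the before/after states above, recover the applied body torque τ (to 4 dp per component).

τ = (-0.0300, 0.0600, -0.1400)

rate change Δω = (0.01511111, 0.01800000, -0.24880000)
ω₀×(Iω₀) = (-0.0572, 0.0312, -0.0156)
I·α + gyro = (-0.0300, 0.0600, -0.1400)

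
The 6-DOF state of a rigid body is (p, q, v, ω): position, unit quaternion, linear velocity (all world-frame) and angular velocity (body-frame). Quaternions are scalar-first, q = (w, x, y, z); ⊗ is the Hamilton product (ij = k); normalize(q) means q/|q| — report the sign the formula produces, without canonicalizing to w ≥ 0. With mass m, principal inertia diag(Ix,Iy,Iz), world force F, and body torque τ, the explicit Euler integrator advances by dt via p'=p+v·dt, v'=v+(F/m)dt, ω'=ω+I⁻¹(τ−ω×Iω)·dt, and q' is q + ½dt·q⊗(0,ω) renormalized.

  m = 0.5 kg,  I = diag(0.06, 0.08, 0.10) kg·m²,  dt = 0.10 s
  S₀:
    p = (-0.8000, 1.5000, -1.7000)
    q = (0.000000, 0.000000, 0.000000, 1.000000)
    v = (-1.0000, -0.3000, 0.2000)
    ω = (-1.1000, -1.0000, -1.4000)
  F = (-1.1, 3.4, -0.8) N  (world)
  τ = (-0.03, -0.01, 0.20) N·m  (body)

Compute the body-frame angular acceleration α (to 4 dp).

gyro term ω×Iω = (0.0280, -0.0616, 0.0220)
angular accel α = (-0.9667, 0.6450, 1.7800)

α = (-0.9667, 0.6450, 1.7800)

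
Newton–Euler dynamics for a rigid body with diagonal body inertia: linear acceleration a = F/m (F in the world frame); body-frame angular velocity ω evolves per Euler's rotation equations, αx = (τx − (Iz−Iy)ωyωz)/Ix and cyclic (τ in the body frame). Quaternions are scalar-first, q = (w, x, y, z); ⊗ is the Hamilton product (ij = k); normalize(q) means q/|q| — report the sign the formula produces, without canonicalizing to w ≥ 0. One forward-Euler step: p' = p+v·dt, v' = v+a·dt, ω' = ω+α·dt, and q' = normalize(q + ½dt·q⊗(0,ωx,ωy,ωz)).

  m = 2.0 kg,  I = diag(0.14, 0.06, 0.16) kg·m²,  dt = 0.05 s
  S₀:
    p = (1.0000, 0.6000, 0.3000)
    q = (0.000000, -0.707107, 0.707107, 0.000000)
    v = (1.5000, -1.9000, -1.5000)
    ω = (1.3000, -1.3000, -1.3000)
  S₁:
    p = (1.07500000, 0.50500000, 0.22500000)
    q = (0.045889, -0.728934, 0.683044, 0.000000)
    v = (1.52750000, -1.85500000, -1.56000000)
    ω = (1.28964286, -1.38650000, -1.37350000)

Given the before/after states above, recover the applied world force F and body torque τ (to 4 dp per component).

F = (1.1000, 1.8000, -2.4000)
τ = (0.1400, -0.0700, -0.1000)

ω₁ − ω₀ = (-0.01035714, -0.08650000, -0.07350000)
precession coupling = (0.1690, 0.0338, 0.1352)
applied torque τ = (0.1400, -0.0700, -0.1000)
Δv = v₁−v₀ = (0.02750000, 0.04500000, -0.06000000)
F = m·Δv/dt = (1.1000, 1.8000, -2.4000)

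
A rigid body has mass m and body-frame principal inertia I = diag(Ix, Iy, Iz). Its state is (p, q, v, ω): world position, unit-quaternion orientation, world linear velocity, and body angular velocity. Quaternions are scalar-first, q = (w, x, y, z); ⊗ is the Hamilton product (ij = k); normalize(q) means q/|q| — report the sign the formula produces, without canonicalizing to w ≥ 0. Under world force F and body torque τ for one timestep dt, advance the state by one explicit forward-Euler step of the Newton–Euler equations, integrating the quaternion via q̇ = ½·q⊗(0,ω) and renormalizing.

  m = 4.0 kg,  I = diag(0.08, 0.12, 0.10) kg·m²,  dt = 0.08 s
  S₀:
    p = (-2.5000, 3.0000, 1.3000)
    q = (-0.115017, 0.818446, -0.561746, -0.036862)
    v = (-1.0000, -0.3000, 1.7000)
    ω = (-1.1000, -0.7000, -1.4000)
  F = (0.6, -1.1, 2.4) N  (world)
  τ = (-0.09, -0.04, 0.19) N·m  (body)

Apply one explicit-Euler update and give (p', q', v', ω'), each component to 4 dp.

gyro term ω×Iω = (-0.0196, -0.0308, 0.0308)
angular accel α = (-0.8800, -0.0767, 1.5920)
ω + α·dt = (-1.1704, -0.7061, -1.2726)
2q̇ = q⊗(0,ω) = (0.4554616, 0.8871597, 1.2668845, -1.0298090)
q + ½dt·q⊗(0,ω), renormalized = (-0.0965, 0.8514, -0.5096, -0.0778)
a = F/m = (0.1500, -0.2750, 0.6000)
new position p' = (-2.5800, 2.9760, 1.4360)
v + (F/m)dt = (-0.9880, -0.3220, 1.7480)

p' = (-2.5800, 2.9760, 1.4360)
q' = (-0.0965, 0.8514, -0.5096, -0.0778)
v' = (-0.9880, -0.3220, 1.7480)
ω' = (-1.1704, -0.7061, -1.2726)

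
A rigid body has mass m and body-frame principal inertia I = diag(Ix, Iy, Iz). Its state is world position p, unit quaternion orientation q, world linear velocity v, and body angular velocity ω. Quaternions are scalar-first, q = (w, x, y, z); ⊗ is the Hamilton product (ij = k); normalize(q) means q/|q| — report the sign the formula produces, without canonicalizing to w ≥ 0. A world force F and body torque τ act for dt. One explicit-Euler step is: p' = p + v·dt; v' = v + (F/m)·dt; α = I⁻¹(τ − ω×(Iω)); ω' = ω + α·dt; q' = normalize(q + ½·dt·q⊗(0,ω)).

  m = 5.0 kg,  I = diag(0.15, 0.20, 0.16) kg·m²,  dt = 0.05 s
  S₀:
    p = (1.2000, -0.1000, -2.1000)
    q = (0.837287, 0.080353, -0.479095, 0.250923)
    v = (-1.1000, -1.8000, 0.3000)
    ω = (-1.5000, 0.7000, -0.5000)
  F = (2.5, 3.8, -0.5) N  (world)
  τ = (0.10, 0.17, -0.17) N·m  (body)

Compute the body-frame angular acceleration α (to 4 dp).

gyro term ω×Iω = (0.0140, -0.0075, -0.0525)
angular accel α = (0.5733, 0.8875, -0.7344)

α = (0.5733, 0.8875, -0.7344)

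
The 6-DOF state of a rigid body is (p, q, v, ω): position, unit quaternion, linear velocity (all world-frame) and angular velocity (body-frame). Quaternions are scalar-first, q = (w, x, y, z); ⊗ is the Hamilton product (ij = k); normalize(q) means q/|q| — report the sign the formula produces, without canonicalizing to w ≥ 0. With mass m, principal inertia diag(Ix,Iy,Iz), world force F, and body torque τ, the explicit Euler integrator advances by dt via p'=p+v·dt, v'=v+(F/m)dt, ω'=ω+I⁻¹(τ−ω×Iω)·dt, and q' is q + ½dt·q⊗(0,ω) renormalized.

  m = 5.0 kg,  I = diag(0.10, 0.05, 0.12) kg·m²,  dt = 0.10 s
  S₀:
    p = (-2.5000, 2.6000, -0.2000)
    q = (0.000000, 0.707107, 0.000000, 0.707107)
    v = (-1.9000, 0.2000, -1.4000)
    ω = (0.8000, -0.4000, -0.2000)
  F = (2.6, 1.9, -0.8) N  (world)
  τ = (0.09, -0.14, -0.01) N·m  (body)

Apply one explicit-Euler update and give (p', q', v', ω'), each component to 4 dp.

linear accel F/m = (0.5200, 0.3800, -0.1600)
p + v·dt = (-2.6900, 2.6200, -0.3400)
v' = v + a·dt = (-1.8480, 0.2380, -1.4160)
precession coupling ω×(Iω) = (0.0056, 0.0032, 0.0160)
α = I⁻¹(τ − ω×Iω) = (0.8440, -2.8640, -0.2167)
ω + α·dt = (0.8844, -0.6864, -0.2217)
q⊗(0,ω) = (-0.4242642, 0.2828428, 0.7071070, -0.2828428)
updated quaternion q' = (-0.0212, 0.7205, 0.0353, 0.6922)

p' = (-2.6900, 2.6200, -0.3400)
q' = (-0.0212, 0.7205, 0.0353, 0.6922)
v' = (-1.8480, 0.2380, -1.4160)
ω' = (0.8844, -0.6864, -0.2217)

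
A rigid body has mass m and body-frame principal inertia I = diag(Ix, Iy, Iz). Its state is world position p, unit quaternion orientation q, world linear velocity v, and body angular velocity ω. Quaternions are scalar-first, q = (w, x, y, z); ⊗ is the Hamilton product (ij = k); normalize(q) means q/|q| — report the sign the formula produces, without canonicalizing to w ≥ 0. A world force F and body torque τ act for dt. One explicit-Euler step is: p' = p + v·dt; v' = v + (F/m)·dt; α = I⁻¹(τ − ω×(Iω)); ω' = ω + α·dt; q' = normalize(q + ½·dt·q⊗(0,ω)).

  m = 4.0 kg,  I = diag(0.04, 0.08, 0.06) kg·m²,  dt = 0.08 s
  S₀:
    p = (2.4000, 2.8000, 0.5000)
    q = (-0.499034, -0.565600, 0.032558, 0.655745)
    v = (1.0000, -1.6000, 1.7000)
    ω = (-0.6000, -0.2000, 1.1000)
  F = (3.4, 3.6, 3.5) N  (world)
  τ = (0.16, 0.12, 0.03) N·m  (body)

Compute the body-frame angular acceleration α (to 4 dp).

α = (3.8900, 1.3350, 0.4200)

ω×(Iω) gyroscopic = (0.0044, 0.0132, 0.0048)
α = I⁻¹(τ − ω×Iω) = (3.8900, 1.3350, 0.4200)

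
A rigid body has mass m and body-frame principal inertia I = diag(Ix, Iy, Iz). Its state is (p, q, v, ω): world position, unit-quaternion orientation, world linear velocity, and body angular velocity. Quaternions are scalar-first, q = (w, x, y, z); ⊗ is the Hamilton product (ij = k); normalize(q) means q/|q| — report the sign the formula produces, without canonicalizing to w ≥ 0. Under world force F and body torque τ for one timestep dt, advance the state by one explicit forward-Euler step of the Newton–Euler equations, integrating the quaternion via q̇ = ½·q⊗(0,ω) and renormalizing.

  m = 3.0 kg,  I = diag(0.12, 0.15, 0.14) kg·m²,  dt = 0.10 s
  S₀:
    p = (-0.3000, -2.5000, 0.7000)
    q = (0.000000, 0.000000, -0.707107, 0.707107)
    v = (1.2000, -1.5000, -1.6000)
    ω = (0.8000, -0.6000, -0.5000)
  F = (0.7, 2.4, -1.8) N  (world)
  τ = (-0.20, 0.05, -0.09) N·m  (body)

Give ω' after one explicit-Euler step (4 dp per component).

ω' = (0.6358, -0.5720, -0.5540)

gyro term ω×Iω = (-0.0030, 0.0080, -0.0144)
angular accel α = (-1.6417, 0.2800, -0.5400)
ω + α·dt = (0.6358, -0.5720, -0.5540)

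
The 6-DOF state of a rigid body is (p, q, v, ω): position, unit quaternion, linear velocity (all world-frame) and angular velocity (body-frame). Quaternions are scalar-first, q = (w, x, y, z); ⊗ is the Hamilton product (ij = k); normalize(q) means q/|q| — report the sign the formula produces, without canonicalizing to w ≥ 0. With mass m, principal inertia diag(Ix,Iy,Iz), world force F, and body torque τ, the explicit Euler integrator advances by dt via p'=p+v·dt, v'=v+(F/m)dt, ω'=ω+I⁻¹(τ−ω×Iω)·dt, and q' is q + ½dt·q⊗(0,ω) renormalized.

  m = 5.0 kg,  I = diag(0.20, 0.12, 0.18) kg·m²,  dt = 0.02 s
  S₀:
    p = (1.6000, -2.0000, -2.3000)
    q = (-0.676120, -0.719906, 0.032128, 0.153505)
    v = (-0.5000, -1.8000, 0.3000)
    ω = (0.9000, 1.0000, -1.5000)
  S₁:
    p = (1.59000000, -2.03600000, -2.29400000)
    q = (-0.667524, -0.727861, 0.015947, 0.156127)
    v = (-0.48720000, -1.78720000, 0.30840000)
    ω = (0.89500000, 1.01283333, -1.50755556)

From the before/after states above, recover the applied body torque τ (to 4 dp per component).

τ = (-0.1400, 0.0500, -0.1400)

rate change Δω = (-0.00500000, 0.01283333, -0.00755556)
precession coupling = (-0.0900, -0.0270, -0.0720)
applied torque τ = (-0.1400, 0.0500, -0.1400)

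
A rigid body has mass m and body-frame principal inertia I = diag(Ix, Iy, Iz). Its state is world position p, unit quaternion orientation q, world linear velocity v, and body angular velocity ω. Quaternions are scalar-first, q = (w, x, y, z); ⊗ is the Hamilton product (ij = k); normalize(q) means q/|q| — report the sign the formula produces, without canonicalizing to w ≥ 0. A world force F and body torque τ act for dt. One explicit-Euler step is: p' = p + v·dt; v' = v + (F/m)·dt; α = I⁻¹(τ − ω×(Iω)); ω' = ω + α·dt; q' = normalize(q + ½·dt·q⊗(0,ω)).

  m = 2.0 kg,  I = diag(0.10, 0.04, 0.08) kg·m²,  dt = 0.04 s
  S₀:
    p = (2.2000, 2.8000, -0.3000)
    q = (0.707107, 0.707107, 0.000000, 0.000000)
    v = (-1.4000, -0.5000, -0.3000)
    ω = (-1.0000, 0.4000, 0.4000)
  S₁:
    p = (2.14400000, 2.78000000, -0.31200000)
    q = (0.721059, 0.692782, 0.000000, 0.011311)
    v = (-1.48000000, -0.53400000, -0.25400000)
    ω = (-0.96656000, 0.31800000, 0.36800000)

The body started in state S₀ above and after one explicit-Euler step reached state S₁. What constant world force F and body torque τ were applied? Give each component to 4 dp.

Δv = v₁−v₀ = (-0.08000000, -0.03400000, 0.04600000)
m·(v₁−v₀)/dt = (-4.0000, -1.7000, 2.3000)
rate change Δω = (0.03344000, -0.08200000, -0.03200000)
ω₀×(Iω₀) = (0.0064, -0.0080, 0.0240)
I·α + gyro = (0.0900, -0.0900, -0.0400)

F = (-4.0000, -1.7000, 2.3000)
τ = (0.0900, -0.0900, -0.0400)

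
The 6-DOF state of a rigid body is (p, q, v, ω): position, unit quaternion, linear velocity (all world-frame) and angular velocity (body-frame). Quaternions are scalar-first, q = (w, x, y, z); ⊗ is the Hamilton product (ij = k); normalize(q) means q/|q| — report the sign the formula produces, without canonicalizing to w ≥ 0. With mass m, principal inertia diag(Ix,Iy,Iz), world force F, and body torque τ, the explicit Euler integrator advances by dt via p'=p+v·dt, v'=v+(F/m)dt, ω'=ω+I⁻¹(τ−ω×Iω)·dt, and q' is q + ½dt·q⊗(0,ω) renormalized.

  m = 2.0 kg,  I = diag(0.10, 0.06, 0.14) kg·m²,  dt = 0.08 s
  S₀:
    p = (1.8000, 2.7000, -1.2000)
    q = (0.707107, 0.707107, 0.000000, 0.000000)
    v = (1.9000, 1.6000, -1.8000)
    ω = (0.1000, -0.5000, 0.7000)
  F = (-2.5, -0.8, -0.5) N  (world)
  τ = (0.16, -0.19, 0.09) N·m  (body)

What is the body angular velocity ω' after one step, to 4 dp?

ω' = (0.2504, -0.7496, 0.7503)

α = I⁻¹(τ − ω×Iω) = (1.8800, -3.1200, 0.6286)
new body rate ω' = (0.2504, -0.7496, 0.7503)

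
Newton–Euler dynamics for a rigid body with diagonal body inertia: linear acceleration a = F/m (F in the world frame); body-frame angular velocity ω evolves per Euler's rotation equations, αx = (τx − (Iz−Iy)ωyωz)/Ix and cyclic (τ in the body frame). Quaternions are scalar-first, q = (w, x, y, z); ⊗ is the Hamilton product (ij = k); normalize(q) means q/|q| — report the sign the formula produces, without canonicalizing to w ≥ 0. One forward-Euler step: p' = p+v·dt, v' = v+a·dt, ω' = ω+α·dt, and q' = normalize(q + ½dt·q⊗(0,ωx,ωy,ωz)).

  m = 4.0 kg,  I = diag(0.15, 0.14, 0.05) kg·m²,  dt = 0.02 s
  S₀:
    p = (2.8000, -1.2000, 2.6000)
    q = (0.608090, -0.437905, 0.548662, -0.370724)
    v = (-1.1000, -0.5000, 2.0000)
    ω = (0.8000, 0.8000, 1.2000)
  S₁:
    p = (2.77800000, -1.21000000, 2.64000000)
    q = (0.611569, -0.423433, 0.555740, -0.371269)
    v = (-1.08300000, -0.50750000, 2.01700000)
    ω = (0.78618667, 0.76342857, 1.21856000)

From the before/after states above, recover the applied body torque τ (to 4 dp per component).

τ = (-0.1900, -0.1600, 0.0400)

rate change Δω = (-0.01381333, -0.03657143, 0.01856000)
precession coupling = (-0.0864, 0.0960, -0.0064)
τ = I·(Δω/dt) + ω₀×(Iω₀) = (-0.1900, -0.1600, 0.0400)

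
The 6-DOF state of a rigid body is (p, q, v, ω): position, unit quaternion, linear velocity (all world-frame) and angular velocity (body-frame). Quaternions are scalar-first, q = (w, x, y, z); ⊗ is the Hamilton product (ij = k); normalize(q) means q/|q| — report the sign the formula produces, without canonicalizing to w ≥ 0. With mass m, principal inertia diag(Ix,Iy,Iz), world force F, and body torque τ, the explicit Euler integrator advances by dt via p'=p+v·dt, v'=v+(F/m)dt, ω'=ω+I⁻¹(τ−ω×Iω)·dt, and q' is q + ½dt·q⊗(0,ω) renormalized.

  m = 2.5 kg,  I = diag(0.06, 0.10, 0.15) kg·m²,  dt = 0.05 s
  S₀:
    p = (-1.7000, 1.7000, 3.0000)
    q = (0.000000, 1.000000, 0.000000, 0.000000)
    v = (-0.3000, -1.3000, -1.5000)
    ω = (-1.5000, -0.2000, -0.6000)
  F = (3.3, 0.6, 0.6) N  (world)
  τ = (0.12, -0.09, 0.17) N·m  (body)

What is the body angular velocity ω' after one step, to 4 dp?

ω' = (-1.4050, -0.2045, -0.5473)

α = I⁻¹(τ − ω×Iω) = (1.9000, -0.0900, 1.0533)
ω + α·dt = (-1.4050, -0.2045, -0.5473)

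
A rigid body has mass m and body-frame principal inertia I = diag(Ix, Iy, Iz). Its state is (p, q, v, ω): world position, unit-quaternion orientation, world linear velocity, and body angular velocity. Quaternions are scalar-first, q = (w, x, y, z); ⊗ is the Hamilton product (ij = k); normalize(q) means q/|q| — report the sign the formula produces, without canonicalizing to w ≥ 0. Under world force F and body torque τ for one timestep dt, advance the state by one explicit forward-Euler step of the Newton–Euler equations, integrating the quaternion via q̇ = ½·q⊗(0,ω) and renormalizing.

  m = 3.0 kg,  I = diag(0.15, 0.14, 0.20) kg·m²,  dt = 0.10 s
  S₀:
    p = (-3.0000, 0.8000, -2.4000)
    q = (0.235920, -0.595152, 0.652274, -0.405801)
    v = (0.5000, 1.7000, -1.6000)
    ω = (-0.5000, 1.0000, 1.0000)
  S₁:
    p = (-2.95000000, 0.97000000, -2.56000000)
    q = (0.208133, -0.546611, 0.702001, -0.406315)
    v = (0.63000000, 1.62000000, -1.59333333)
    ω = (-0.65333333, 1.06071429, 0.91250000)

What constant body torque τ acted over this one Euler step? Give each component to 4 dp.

rate change Δω = (-0.15333333, 0.06071429, -0.08750000)
precession coupling = (0.0600, 0.0250, 0.0050)
τ = I·(Δω/dt) + ω₀×(Iω₀) = (-0.1700, 0.1100, -0.1700)

τ = (-0.1700, 0.1100, -0.1700)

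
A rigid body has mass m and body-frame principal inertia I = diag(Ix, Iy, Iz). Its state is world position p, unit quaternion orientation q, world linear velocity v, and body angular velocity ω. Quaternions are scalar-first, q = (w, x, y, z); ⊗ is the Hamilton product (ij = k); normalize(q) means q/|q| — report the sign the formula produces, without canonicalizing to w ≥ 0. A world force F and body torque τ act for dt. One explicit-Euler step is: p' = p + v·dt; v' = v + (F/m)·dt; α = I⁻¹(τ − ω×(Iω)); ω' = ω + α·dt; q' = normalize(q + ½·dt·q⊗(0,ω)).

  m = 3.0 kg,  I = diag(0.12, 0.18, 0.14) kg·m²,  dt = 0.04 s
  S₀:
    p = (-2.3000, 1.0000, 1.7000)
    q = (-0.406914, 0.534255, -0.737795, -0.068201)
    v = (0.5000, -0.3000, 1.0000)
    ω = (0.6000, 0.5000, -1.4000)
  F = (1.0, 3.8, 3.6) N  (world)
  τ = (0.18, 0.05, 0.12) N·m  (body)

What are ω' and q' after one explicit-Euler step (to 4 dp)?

ω×(Iω) gyroscopic = (0.0280, 0.0168, 0.0180)
α = I⁻¹(τ − ω×Iω) = (1.2667, 0.1844, 0.7286)
ω + α·dt = (0.6507, 0.5074, -1.3709)
2q̇ = q⊗(0,ω) = (-0.0471369, 0.8228651, 0.5035794, 1.2794841)
q' = normalize(q + ½dt·q⊗(0,ω)) = (-0.4076, 0.5504, -0.7273, -0.0426)

ω' = (0.6507, 0.5074, -1.3709)
q' = (-0.4076, 0.5504, -0.7273, -0.0426)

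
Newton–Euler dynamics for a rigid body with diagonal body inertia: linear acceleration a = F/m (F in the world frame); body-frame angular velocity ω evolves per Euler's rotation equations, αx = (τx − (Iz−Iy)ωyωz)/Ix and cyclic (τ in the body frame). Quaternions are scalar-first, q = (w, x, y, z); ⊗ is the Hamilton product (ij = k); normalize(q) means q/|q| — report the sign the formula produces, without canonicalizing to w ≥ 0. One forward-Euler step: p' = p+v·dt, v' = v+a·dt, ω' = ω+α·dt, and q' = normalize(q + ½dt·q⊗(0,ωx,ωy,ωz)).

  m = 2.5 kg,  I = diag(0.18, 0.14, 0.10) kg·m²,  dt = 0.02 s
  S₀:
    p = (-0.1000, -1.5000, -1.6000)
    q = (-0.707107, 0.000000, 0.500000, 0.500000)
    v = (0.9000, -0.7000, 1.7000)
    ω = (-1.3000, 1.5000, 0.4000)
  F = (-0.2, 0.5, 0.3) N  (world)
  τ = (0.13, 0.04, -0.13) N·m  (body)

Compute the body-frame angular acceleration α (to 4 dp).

gyro term ω×Iω = (-0.0240, -0.0416, 0.0780)
(τ − ω×Iω)/I = (0.8556, 0.5829, -2.0800)

α = (0.8556, 0.5829, -2.0800)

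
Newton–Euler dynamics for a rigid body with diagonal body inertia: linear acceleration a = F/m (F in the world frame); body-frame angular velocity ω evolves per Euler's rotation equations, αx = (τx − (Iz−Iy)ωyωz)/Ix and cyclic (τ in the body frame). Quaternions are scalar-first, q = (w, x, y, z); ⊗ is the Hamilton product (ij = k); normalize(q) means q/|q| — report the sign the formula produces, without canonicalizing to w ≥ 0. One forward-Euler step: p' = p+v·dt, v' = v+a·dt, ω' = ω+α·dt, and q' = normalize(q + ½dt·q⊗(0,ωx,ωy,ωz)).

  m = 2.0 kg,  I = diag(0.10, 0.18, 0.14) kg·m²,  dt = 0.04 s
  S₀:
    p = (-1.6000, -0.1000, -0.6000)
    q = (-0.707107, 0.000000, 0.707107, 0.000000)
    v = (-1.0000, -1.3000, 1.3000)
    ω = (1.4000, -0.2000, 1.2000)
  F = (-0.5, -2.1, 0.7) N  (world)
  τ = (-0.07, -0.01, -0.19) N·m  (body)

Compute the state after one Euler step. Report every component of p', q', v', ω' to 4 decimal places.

p' = (-1.6400, -0.1520, -0.5480)
q' = (-0.7038, -0.0028, 0.7094, -0.0367)
v' = (-1.0100, -1.3420, 1.3140)
ω' = (1.3682, -0.1873, 1.1521)

p' = p + v·dt = (-1.6400, -0.1520, -0.5480)
v' = v + a·dt = (-1.0100, -1.3420, 1.3140)
ω×(Iω) gyroscopic = (0.0096, -0.0672, -0.0224)
angular accel α = (-0.7960, 0.3178, -1.1971)
ω' = ω + α·dt = (1.3682, -0.1873, 1.1521)
Hamilton product q⊗(0,ω) = (0.1414214, -0.1414214, 0.1414214, -1.8384782)
q + ½dt·q⊗(0,ω), renormalized = (-0.7038, -0.0028, 0.7094, -0.0367)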